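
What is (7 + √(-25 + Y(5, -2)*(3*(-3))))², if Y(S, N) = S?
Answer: (7 + I*√70)² ≈ -21.0 + 117.13*I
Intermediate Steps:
(7 + √(-25 + Y(5, -2)*(3*(-3))))² = (7 + √(-25 + 5*(3*(-3))))² = (7 + √(-25 + 5*(-9)))² = (7 + √(-25 - 45))² = (7 + √(-70))² = (7 + I*√70)²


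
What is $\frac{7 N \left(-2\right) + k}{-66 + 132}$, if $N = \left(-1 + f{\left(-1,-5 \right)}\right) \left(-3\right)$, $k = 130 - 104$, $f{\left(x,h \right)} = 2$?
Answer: $\frac{34}{33} \approx 1.0303$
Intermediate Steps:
$k = 26$ ($k = 130 - 104 = 26$)
$N = -3$ ($N = \left(-1 + 2\right) \left(-3\right) = 1 \left(-3\right) = -3$)
$\frac{7 N \left(-2\right) + k}{-66 + 132} = \frac{7 \left(-3\right) \left(-2\right) + 26}{-66 + 132} = \frac{\left(-21\right) \left(-2\right) + 26}{66} = \left(42 + 26\right) \frac{1}{66} = 68 \cdot \frac{1}{66} = \frac{34}{33}$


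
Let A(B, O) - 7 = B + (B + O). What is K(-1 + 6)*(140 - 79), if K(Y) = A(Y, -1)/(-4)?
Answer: -244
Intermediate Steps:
A(B, O) = 7 + O + 2*B (A(B, O) = 7 + (B + (B + O)) = 7 + (O + 2*B) = 7 + O + 2*B)
K(Y) = -3/2 - Y/2 (K(Y) = (7 - 1 + 2*Y)/(-4) = (6 + 2*Y)*(-¼) = -3/2 - Y/2)
K(-1 + 6)*(140 - 79) = (-3/2 - (-1 + 6)/2)*(140 - 79) = (-3/2 - ½*5)*61 = (-3/2 - 5/2)*61 = -4*61 = -244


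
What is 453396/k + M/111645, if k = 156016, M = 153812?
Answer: 18654132353/4354601580 ≈ 4.2838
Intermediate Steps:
453396/k + M/111645 = 453396/156016 + 153812/111645 = 453396*(1/156016) + 153812*(1/111645) = 113349/39004 + 153812/111645 = 18654132353/4354601580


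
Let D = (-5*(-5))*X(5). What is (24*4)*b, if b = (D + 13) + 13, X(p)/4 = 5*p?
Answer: 242496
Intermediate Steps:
X(p) = 20*p (X(p) = 4*(5*p) = 20*p)
D = 2500 (D = (-5*(-5))*(20*5) = 25*100 = 2500)
b = 2526 (b = (2500 + 13) + 13 = 2513 + 13 = 2526)
(24*4)*b = (24*4)*2526 = 96*2526 = 242496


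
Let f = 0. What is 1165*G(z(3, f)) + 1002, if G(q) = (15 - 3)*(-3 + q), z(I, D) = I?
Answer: 1002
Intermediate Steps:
G(q) = -36 + 12*q (G(q) = 12*(-3 + q) = -36 + 12*q)
1165*G(z(3, f)) + 1002 = 1165*(-36 + 12*3) + 1002 = 1165*(-36 + 36) + 1002 = 1165*0 + 1002 = 0 + 1002 = 1002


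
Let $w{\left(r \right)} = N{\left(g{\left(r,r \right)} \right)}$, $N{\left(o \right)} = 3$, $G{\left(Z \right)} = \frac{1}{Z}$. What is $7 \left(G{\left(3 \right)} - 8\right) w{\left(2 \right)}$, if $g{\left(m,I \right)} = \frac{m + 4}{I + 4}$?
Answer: $-161$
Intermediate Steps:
$g{\left(m,I \right)} = \frac{4 + m}{4 + I}$
$w{\left(r \right)} = 3$
$7 \left(G{\left(3 \right)} - 8\right) w{\left(2 \right)} = 7 \left(\frac{1}{3} - 8\right) 3 = 7 \left(- \frac{23}{3}\right) 3 = \left(- \frac{161}{3}\right) 3 = -161$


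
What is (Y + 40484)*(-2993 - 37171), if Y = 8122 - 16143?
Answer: -1303843932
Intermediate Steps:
Y = -8021
(Y + 40484)*(-2993 - 37171) = (-8021 + 40484)*(-2993 - 37171) = 32463*(-40164) = -1303843932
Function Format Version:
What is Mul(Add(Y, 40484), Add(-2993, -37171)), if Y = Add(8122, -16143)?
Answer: -1303843932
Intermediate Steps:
Y = -8021
Mul(Add(Y, 40484), Add(-2993, -37171)) = Mul(Add(-8021, 40484), Add(-2993, -37171)) = Mul(32463, -40164) = -1303843932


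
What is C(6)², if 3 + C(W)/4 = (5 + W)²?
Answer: 222784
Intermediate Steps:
C(W) = -12 + 4*(5 + W)²
C(6)² = (-12 + 4*(5 + 6)²)² = (-12 + 4*11²)² = (-12 + 4*121)² = (-12 + 484)² = 472² = 222784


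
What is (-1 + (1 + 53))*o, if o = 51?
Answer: 2703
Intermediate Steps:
(-1 + (1 + 53))*o = (-1 + (1 + 53))*51 = (-1 + 54)*51 = 53*51 = 2703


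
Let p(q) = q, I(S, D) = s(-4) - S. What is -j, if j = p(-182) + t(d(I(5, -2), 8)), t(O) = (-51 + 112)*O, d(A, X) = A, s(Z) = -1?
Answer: 548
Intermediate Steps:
I(S, D) = -1 - S
t(O) = 61*O
j = -548 (j = -182 + 61*(-1 - 1*5) = -182 + 61*(-1 - 5) = -182 + 61*(-6) = -182 - 366 = -548)
-j = -1*(-548) = 548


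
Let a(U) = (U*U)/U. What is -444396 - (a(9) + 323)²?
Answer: -554620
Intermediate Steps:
a(U) = U (a(U) = U²/U = U)
-444396 - (a(9) + 323)² = -444396 - (9 + 323)² = -444396 - 1*332² = -444396 - 1*110224 = -444396 - 110224 = -554620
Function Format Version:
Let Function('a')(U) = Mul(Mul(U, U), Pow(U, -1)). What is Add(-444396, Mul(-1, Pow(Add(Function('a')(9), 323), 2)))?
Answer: -554620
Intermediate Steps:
Function('a')(U) = U (Function('a')(U) = Mul(Pow(U, 2), Pow(U, -1)) = U)
Add(-444396, Mul(-1, Pow(Add(Function('a')(9), 323), 2))) = Add(-444396, Mul(-1, Pow(Add(9, 323), 2))) = Add(-444396, Mul(-1, Pow(332, 2))) = Add(-444396, Mul(-1, 110224)) = Add(-444396, -110224) = -554620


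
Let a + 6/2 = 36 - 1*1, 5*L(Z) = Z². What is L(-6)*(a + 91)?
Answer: 4428/5 ≈ 885.60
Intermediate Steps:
L(Z) = Z²/5
a = 32 (a = -3 + (36 - 1*1) = -3 + (36 - 1) = -3 + 35 = 32)
L(-6)*(a + 91) = ((⅕)*(-6)²)*(32 + 91) = ((⅕)*36)*123 = (36/5)*123 = 4428/5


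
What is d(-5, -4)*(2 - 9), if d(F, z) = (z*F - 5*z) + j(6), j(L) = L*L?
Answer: -532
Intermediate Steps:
j(L) = L²
d(F, z) = 36 - 5*z + F*z (d(F, z) = (z*F - 5*z) + 6² = (F*z - 5*z) + 36 = (-5*z + F*z) + 36 = 36 - 5*z + F*z)
d(-5, -4)*(2 - 9) = (36 - 5*(-4) - 5*(-4))*(2 - 9) = (36 + 20 + 20)*(-7) = 76*(-7) = -532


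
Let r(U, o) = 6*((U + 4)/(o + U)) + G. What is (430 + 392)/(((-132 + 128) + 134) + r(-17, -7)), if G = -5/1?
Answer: 1096/171 ≈ 6.4094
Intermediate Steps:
G = -5 (G = -5*1 = -5)
r(U, o) = -5 + 6*(4 + U)/(U + o) (r(U, o) = 6*((U + 4)/(o + U)) - 5 = 6*((4 + U)/(U + o)) - 5 = 6*(4 + U)/(U + o) - 5 = -5 + 6*(4 + U)/(U + o))
(430 + 392)/(((-132 + 128) + 134) + r(-17, -7)) = (430 + 392)/(((-132 + 128) + 134) + (24 - 17 - 5*(-7))/(-17 - 7)) = 822/((-4 + 134) + (24 - 17 + 35)/(-24)) = 822/(130 - 1/24*42) = 822/(130 - 7/4) = 822/(513/4) = 822*(4/513) = 1096/171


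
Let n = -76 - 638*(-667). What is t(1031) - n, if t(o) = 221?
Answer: -425249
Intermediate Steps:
n = 425470 (n = -76 + 425546 = 425470)
t(1031) - n = 221 - 1*425470 = 221 - 425470 = -425249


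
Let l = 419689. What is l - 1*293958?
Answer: 125731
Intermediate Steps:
l - 1*293958 = 419689 - 1*293958 = 419689 - 293958 = 125731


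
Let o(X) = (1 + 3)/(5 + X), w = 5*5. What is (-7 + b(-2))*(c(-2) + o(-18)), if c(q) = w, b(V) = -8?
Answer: -4815/13 ≈ -370.38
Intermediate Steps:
w = 25
c(q) = 25
o(X) = 4/(5 + X)
(-7 + b(-2))*(c(-2) + o(-18)) = (-7 - 8)*(25 + 4/(5 - 18)) = -15*(25 + 4/(-13)) = -15*(25 + 4*(-1/13)) = -15*(25 - 4/13) = -15*321/13 = -4815/13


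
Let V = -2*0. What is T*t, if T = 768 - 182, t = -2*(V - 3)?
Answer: 3516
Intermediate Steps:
V = 0
t = 6 (t = -2*(0 - 3) = -2*(-3) = 6)
T = 586
T*t = 586*6 = 3516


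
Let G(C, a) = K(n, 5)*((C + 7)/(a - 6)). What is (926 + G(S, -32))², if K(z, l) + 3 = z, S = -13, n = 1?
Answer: 309337744/361 ≈ 8.5689e+5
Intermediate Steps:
K(z, l) = -3 + z
G(C, a) = -2*(7 + C)/(-6 + a) (G(C, a) = (-3 + 1)*((C + 7)/(a - 6)) = -2*(7 + C)/(-6 + a))
(926 + G(S, -32))² = (926 + 2*(-7 - 1*(-13))/(-6 - 32))² = (926 + 2*(-7 + 13)/(-38))² = (926 + 2*(-1/38)*6)² = (926 - 6/19)² = (17588/19)² = 309337744/361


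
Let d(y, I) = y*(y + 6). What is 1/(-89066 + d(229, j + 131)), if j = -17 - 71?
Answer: -1/35251 ≈ -2.8368e-5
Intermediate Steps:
j = -88
d(y, I) = y*(6 + y)
1/(-89066 + d(229, j + 131)) = 1/(-89066 + 229*(6 + 229)) = 1/(-89066 + 229*235) = 1/(-89066 + 53815) = 1/(-35251) = -1/35251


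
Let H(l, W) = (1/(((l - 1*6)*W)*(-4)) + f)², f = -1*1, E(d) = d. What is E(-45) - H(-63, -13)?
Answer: -592199401/12873744 ≈ -46.001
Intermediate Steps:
f = -1
H(l, W) = (-1 - 1/(4*W*(-6 + l)))² (H(l, W) = (1/(((l - 1*6)*W)*(-4)) - 1)² = (1/(((l - 6)*W)*(-4)) - 1)² = (1/(((-6 + l)*W)*(-4)) - 1)² = (1/((W*(-6 + l))*(-4)) - 1)² = (1/(-4*W*(-6 + l)) - 1)² = (-1/(4*W*(-6 + l)) - 1)² = (-1 - 1/(4*W*(-6 + l)))²)
E(-45) - H(-63, -13) = -45 - (1 - 24*(-13) + 4*(-13)*(-63))²/(16*(-13)²*(-6 - 63)²) = -45 - (1 + 312 + 3276)²/(16*169*(-69)²) = -45 - 3589²/(16*169*4761) = -45 - 12880921/(16*169*4761) = -45 - 1*12880921/12873744 = -45 - 12880921/12873744 = -592199401/12873744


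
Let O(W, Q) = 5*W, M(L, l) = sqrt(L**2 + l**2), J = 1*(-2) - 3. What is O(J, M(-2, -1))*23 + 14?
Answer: -561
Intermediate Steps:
J = -5 (J = -2 - 3 = -5)
O(J, M(-2, -1))*23 + 14 = (5*(-5))*23 + 14 = -25*23 + 14 = -575 + 14 = -561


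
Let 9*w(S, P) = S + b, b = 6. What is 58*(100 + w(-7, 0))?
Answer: 52142/9 ≈ 5793.6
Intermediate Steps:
w(S, P) = ⅔ + S/9 (w(S, P) = (S + 6)/9 = (6 + S)/9 = ⅔ + S/9)
58*(100 + w(-7, 0)) = 58*(100 + (⅔ + (⅑)*(-7))) = 58*(100 + (⅔ - 7/9)) = 58*(100 - ⅑) = 58*(899/9) = 52142/9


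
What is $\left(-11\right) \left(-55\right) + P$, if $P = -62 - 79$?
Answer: $464$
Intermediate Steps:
$P = -141$ ($P = -62 - 79 = -141$)
$\left(-11\right) \left(-55\right) + P = \left(-11\right) \left(-55\right) - 141 = 605 - 141 = 464$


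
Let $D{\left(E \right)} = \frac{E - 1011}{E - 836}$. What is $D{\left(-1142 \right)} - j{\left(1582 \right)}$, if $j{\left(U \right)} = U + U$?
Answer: $- \frac{6256239}{1978} \approx -3162.9$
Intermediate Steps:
$D{\left(E \right)} = \frac{-1011 + E}{-836 + E}$
$j{\left(U \right)} = 2 U$
$D{\left(-1142 \right)} - j{\left(1582 \right)} = \frac{-1011 - 1142}{-836 - 1142} - 2 \cdot 1582 = \frac{1}{-1978} \left(-2153\right) - 3164 = \left(- \frac{1}{1978}\right) \left(-2153\right) - 3164 = \frac{2153}{1978} - 3164 = - \frac{6256239}{1978}$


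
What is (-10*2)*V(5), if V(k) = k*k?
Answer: -500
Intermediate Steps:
V(k) = k**2
(-10*2)*V(5) = -10*2*5**2 = -20*25 = -500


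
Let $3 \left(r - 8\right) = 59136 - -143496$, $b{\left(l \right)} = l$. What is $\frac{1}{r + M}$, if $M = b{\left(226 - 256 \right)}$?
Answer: $\frac{1}{67522} \approx 1.481 \cdot 10^{-5}$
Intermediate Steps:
$M = -30$ ($M = 226 - 256 = -30$)
$r = 67552$ ($r = 8 + \frac{59136 - -143496}{3} = 8 + \frac{59136 + 143496}{3} = 8 + \frac{1}{3} \cdot 202632 = 8 + 67544 = 67552$)
$\frac{1}{r + M} = \frac{1}{67552 - 30} = \frac{1}{67522}$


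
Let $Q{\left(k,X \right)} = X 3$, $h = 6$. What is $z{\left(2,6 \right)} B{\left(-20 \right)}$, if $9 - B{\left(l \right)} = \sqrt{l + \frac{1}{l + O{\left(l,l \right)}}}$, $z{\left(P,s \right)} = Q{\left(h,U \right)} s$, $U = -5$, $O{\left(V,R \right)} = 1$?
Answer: $-810 + \frac{90 i \sqrt{7239}}{19} \approx -810.0 + 403.02 i$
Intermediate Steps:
$Q{\left(k,X \right)} = 3 X$
$z{\left(P,s \right)} = - 15 s$ ($z{\left(P,s \right)} = 3 \left(-5\right) s = - 15 s$)
$B{\left(l \right)} = 9 - \sqrt{l + \frac{1}{1 + l}}$ ($B{\left(l \right)} = 9 - \sqrt{l + \frac{1}{l + 1}} = 9 - \sqrt{l + \frac{1}{1 + l}}$)
$z{\left(2,6 \right)} B{\left(-20 \right)} = \left(-15\right) 6 \left(9 - \sqrt{\frac{1 - 20 \left(1 - 20\right)}{1 - 20}}\right) = - 90 \left(9 - \sqrt{\frac{1 - -380}{-19}}\right) = - 90 \left(9 - \sqrt{- \frac{1 + 380}{19}}\right) = - 90 \left(9 - \sqrt{\left(- \frac{1}{19}\right) 381}\right) = - 90 \left(9 - \sqrt{- \frac{381}{19}}\right) = - 90 \left(9 - \frac{i \sqrt{7239}}{19}\right) = -810 + \frac{90 i \sqrt{7239}}{19}$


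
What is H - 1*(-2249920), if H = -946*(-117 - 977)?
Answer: 3284844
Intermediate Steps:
H = 1034924 (H = -946*(-1094) = 1034924)
H - 1*(-2249920) = 1034924 - 1*(-2249920) = 1034924 + 2249920 = 3284844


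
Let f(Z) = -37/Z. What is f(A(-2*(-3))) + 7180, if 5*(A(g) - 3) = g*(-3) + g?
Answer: 21355/3 ≈ 7118.3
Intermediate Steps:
A(g) = 3 - 2*g/5 (A(g) = 3 + (g*(-3) + g)/5 = 3 + (-3*g + g)/5 = 3 + (-2*g)/5 = 3 - 2*g/5)
f(A(-2*(-3))) + 7180 = -37/(3 - (-4)*(-3)/5) + 7180 = -37/(3 - ⅖*6) + 7180 = -37/(3 - 12/5) + 7180 = -37/⅗ + 7180 = -37*5/3 + 7180 = -185/3 + 7180 = 21355/3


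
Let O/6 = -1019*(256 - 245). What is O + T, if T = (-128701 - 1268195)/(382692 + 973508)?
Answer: -11401408962/169525 ≈ -67255.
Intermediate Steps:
T = -174612/169525 (T = -1396896/1356200 = -1396896*1/1356200 = -174612/169525 ≈ -1.0300)
O = -67254 (O = 6*(-1019*(256 - 245)) = 6*(-1019*11) = 6*(-11209) = -67254)
O + T = -67254 - 174612/169525 = -11401408962/169525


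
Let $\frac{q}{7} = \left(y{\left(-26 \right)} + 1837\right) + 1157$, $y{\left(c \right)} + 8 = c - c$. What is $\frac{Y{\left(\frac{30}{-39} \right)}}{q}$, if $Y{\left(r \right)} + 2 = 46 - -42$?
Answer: $\frac{43}{10451} \approx 0.0041144$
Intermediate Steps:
$y{\left(c \right)} = -8$ ($y{\left(c \right)} = -8 + \left(c - c\right) = -8 + 0 = -8$)
$Y{\left(r \right)} = 86$ ($Y{\left(r \right)} = -2 + \left(46 - -42\right) = -2 + \left(46 + 42\right) = -2 + 88 = 86$)
$q = 20902$ ($q = 7 \left(\left(-8 + 1837\right) + 1157\right) = 7 \left(1829 + 1157\right) = 7 \cdot 2986 = 20902$)
$\frac{Y{\left(\frac{30}{-39} \right)}}{q} = \frac{86}{20902} = 86 \cdot \frac{1}{20902} = \frac{43}{10451}$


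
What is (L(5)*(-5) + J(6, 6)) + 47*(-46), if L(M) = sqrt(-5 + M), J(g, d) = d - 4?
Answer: -2160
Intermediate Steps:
J(g, d) = -4 + d
(L(5)*(-5) + J(6, 6)) + 47*(-46) = (sqrt(-5 + 5)*(-5) + (-4 + 6)) + 47*(-46) = (sqrt(0)*(-5) + 2) - 2162 = (0*(-5) + 2) - 2162 = (0 + 2) - 2162 = 2 - 2162 = -2160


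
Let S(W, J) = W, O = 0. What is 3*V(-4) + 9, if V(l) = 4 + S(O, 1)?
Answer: 21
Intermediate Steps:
V(l) = 4 (V(l) = 4 + 0 = 4)
3*V(-4) + 9 = 3*4 + 9 = 12 + 9 = 21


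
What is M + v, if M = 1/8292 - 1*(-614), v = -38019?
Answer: -310162259/8292 ≈ -37405.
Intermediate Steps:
M = 5091289/8292 (M = 1/8292 + 614 = 5091289/8292 ≈ 614.00)
M + v = 5091289/8292 - 38019 = -310162259/8292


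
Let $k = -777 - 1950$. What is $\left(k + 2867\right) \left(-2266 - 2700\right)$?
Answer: $-695240$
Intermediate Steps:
$k = -2727$ ($k = -777 - 1950 = -2727$)
$\left(k + 2867\right) \left(-2266 - 2700\right) = \left(-2727 + 2867\right) \left(-2266 - 2700\right) = 140 \left(-4966\right) = -695240$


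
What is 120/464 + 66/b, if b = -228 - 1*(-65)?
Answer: -1383/9454 ≈ -0.14629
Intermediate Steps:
b = -163 (b = -228 + 65 = -163)
120/464 + 66/b = 120/464 + 66/(-163) = 120*(1/464) + 66*(-1/163) = 15/58 - 66/163 = -1383/9454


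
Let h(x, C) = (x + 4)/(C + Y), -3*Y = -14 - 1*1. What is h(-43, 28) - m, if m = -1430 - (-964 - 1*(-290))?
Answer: 8303/11 ≈ 754.82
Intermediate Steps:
Y = 5 (Y = -(-14 - 1*1)/3 = -(-14 - 1)/3 = -⅓*(-15) = 5)
h(x, C) = (4 + x)/(5 + C) (h(x, C) = (x + 4)/(C + 5) = (4 + x)/(5 + C))
m = -756 (m = -1430 - (-964 + 290) = -1430 - 1*(-674) = -1430 + 674 = -756)
h(-43, 28) - m = (4 - 43)/(5 + 28) - 1*(-756) = -39/33 + 756 = (1/33)*(-39) + 756 = -13/11 + 756 = 8303/11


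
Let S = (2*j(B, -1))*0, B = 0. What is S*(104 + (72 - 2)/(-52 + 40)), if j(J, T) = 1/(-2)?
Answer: 0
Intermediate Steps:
j(J, T) = -1/2
S = 0 (S = (2*(-1/2))*0 = -1*0 = 0)
S*(104 + (72 - 2)/(-52 + 40)) = 0*(104 + (72 - 2)/(-52 + 40)) = 0*(104 + 70/(-12)) = 0*(104 + 70*(-1/12)) = 0*(104 - 35/6) = 0*(589/6) = 0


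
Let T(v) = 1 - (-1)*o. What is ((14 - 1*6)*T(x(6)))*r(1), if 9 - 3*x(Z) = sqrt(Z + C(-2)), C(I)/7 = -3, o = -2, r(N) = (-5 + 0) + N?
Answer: 32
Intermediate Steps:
r(N) = -5 + N
C(I) = -21 (C(I) = 7*(-3) = -21)
x(Z) = 3 - sqrt(-21 + Z)/3 (x(Z) = 3 - sqrt(Z - 21)/3 = 3 - sqrt(-21 + Z)/3)
T(v) = -1 (T(v) = 1 - (-1)*(-2) = 1 - 1*2 = 1 - 2 = -1)
((14 - 1*6)*T(x(6)))*r(1) = ((14 - 1*6)*(-1))*(-5 + 1) = ((14 - 6)*(-1))*(-4) = (8*(-1))*(-4) = -8*(-4) = 32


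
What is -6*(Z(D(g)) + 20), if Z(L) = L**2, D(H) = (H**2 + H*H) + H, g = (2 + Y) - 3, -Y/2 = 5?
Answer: -320286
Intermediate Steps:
Y = -10 (Y = -2*5 = -10)
g = -11 (g = (2 - 10) - 3 = -8 - 3 = -11)
D(H) = H + 2*H**2 (D(H) = (H**2 + H**2) + H = 2*H**2 + H = H + 2*H**2)
-6*(Z(D(g)) + 20) = -6*((-11*(1 + 2*(-11)))**2 + 20) = -6*((-11*(1 - 22))**2 + 20) = -6*((-11*(-21))**2 + 20) = -6*(231**2 + 20) = -6*(53361 + 20) = -6*53381 = -320286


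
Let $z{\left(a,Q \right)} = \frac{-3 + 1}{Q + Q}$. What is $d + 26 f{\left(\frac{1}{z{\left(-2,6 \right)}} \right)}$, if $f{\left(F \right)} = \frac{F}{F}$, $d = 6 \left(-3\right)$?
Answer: $8$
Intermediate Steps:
$z{\left(a,Q \right)} = - \frac{1}{Q}$ ($z{\left(a,Q \right)} = - \frac{2}{2 Q} = - 2 \frac{1}{2 Q} = - \frac{1}{Q}$)
$d = -18$
$f{\left(F \right)} = 1$
$d + 26 f{\left(\frac{1}{z{\left(-2,6 \right)}} \right)} = -18 + 26 \cdot 1 = -18 + 26 = 8$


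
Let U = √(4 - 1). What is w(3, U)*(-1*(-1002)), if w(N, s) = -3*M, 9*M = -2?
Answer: 668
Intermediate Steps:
M = -2/9 (M = (⅑)*(-2) = -2/9 ≈ -0.22222)
U = √3 ≈ 1.7320
w(N, s) = ⅔ (w(N, s) = -3*(-2/9) = ⅔)
w(3, U)*(-1*(-1002)) = 2*(-1*(-1002))/3 = (⅔)*1002 = 668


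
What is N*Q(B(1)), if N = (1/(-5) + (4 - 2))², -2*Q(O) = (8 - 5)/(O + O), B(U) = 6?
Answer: -81/200 ≈ -0.40500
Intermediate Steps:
Q(O) = -3/(4*O) (Q(O) = -(8 - 5)/(2*(O + O)) = -3/(2*(2*O)) = -3*1/(2*O)/2 = -3/(4*O))
N = 81/25 (N = (-⅕ + 2)² = (9/5)² = 81/25 ≈ 3.2400)
N*Q(B(1)) = 81*(-¾/6)/25 = 81*(-¾*⅙)/25 = (81/25)*(-⅛) = -81/200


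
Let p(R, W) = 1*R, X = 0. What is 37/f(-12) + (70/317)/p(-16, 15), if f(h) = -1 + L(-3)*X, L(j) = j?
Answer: -93867/2536 ≈ -37.014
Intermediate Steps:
f(h) = -1 (f(h) = -1 - 3*0 = -1 + 0 = -1)
p(R, W) = R
37/f(-12) + (70/317)/p(-16, 15) = 37/(-1) + (70/317)/(-16) = 37*(-1) + (70*(1/317))*(-1/16) = -37 + (70/317)*(-1/16) = -37 - 35/2536 = -93867/2536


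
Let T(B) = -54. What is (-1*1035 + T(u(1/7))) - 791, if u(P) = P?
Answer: -1880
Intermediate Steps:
(-1*1035 + T(u(1/7))) - 791 = (-1*1035 - 54) - 791 = (-1035 - 54) - 791 = -1089 - 791 = -1880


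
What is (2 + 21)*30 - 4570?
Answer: -3880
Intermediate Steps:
(2 + 21)*30 - 4570 = 23*30 - 4570 = 690 - 4570 = -3880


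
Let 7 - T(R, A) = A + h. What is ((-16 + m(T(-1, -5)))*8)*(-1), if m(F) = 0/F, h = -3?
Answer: 128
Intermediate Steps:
T(R, A) = 10 - A (T(R, A) = 7 - (A - 3) = 7 - (-3 + A) = 7 + (3 - A) = 10 - A)
m(F) = 0
((-16 + m(T(-1, -5)))*8)*(-1) = ((-16 + 0)*8)*(-1) = -16*8*(-1) = -128*(-1) = 128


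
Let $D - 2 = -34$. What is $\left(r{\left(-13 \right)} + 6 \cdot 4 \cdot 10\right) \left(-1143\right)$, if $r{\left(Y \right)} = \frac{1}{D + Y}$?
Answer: $- \frac{1371473}{5} \approx -2.7429 \cdot 10^{5}$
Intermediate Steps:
$D = -32$ ($D = 2 - 34 = -32$)
$r{\left(Y \right)} = \frac{1}{-32 + Y}$
$\left(r{\left(-13 \right)} + 6 \cdot 4 \cdot 10\right) \left(-1143\right) = \left(\frac{1}{-32 - 13} + 6 \cdot 4 \cdot 10\right) \left(-1143\right) = \left(\frac{1}{-45} + 24 \cdot 10\right) \left(-1143\right) = \left(- \frac{1}{45} + 240\right) \left(-1143\right) = \frac{10799}{45} \left(-1143\right) = - \frac{1371473}{5}$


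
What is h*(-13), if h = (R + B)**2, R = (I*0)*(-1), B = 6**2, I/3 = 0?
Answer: -16848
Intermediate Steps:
I = 0 (I = 3*0 = 0)
B = 36
R = 0 (R = (0*0)*(-1) = 0*(-1) = 0)
h = 1296 (h = (0 + 36)**2 = 36**2 = 1296)
h*(-13) = 1296*(-13) = -16848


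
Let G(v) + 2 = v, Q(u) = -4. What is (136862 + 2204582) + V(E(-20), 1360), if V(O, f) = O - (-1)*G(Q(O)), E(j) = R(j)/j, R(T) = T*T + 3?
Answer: 46828357/20 ≈ 2.3414e+6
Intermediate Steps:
R(T) = 3 + T² (R(T) = T² + 3 = 3 + T²)
G(v) = -2 + v
E(j) = (3 + j²)/j
V(O, f) = -6 + O (V(O, f) = O - (-1)*(-2 - 4) = O - (-1)*(-6) = O - 1*6 = O - 6 = -6 + O)
(136862 + 2204582) + V(E(-20), 1360) = (136862 + 2204582) + (-6 + (-20 + 3/(-20))) = 2341444 + (-6 + (-20 + 3*(-1/20))) = 2341444 + (-6 + (-20 - 3/20)) = 2341444 + (-6 - 403/20) = 2341444 - 523/20 = 46828357/20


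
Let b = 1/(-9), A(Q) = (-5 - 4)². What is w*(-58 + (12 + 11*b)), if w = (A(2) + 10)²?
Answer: -3519425/9 ≈ -3.9105e+5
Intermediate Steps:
A(Q) = 81 (A(Q) = (-9)² = 81)
w = 8281 (w = (81 + 10)² = 91² = 8281)
b = -⅑ ≈ -0.11111
w*(-58 + (12 + 11*b)) = 8281*(-58 + (12 + 11*(-⅑))) = 8281*(-58 + (12 - 11/9)) = 8281*(-58 + 97/9) = 8281*(-425/9) = -3519425/9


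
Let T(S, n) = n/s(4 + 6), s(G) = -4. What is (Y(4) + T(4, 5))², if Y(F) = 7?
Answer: 529/16 ≈ 33.063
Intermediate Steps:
T(S, n) = -n/4 (T(S, n) = n/(-4) = n*(-¼) = -n/4)
(Y(4) + T(4, 5))² = (7 - ¼*5)² = (7 - 5/4)² = (23/4)² = 529/16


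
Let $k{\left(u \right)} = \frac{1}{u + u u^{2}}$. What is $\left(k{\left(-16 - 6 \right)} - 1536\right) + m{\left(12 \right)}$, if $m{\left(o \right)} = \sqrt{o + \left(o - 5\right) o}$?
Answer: $- \frac{16389121}{10670} + 4 \sqrt{6} \approx -1526.2$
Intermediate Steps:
$m{\left(o \right)} = \sqrt{o + o \left(-5 + o\right)}$ ($m{\left(o \right)} = \sqrt{o + \left(-5 + o\right) o} = \sqrt{o + o \left(-5 + o\right)}$)
$k{\left(u \right)} = \frac{1}{u + u^{3}}$
$\left(k{\left(-16 - 6 \right)} - 1536\right) + m{\left(12 \right)} = \left(\frac{1}{\left(-16 - 6\right) + \left(-16 - 6\right)^{3}} - 1536\right) + \sqrt{12 \left(-4 + 12\right)} = \left(\frac{1}{\left(-16 - 6\right) + \left(-16 - 6\right)^{3}} - 1536\right) + \sqrt{12 \cdot 8} = \left(\frac{1}{-22 + \left(-22\right)^{3}} - 1536\right) + \sqrt{96} = \left(\frac{1}{-22 - 10648} - 1536\right) + 4 \sqrt{6} = \left(\frac{1}{-10670} - 1536\right) + 4 \sqrt{6} = \left(- \frac{1}{10670} - 1536\right) + 4 \sqrt{6} = - \frac{16389121}{10670} + 4 \sqrt{6}$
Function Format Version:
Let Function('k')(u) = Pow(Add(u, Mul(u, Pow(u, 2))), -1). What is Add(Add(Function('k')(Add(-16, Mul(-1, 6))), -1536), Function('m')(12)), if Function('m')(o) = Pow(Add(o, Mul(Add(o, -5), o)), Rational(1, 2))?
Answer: Add(Rational(-16389121, 10670), Mul(4, Pow(6, Rational(1, 2)))) ≈ -1526.2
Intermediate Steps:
Function('m')(o) = Pow(Add(o, Mul(o, Add(-5, o))), Rational(1, 2)) (Function('m')(o) = Pow(Add(o, Mul(Add(-5, o), o)), Rational(1, 2)) = Pow(Add(o, Mul(o, Add(-5, o))), Rational(1, 2)))
Function('k')(u) = Pow(Add(u, Pow(u, 3)), -1)
Add(Add(Function('k')(Add(-16, Mul(-1, 6))), -1536), Function('m')(12)) = Add(Add(Pow(Add(Add(-16, Mul(-1, 6)), Pow(Add(-16, Mul(-1, 6)), 3)), -1), -1536), Pow(Mul(12, Add(-4, 12)), Rational(1, 2))) = Add(Add(Pow(Add(Add(-16, -6), Pow(Add(-16, -6), 3)), -1), -1536), Pow(Mul(12, 8), Rational(1, 2))) = Add(Add(Pow(Add(-22, Pow(-22, 3)), -1), -1536), Pow(96, Rational(1, 2))) = Add(Add(Pow(Add(-22, -10648), -1), -1536), Mul(4, Pow(6, Rational(1, 2)))) = Add(Add(Pow(-10670, -1), -1536), Mul(4, Pow(6, Rational(1, 2)))) = Add(Add(Rational(-1, 10670), -1536), Mul(4, Pow(6, Rational(1, 2)))) = Add(Rational(-16389121, 10670), Mul(4, Pow(6, Rational(1, 2))))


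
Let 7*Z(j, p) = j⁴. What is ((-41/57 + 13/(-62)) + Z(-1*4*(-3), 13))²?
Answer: 5366740864189849/611968644 ≈ 8.7696e+6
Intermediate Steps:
Z(j, p) = j⁴/7
((-41/57 + 13/(-62)) + Z(-1*4*(-3), 13))² = ((-41/57 + 13/(-62)) + (-1*4*(-3))⁴/7)² = ((-41*1/57 + 13*(-1/62)) + (-4*(-3))⁴/7)² = ((-41/57 - 13/62) + (⅐)*12⁴)² = (-3283/3534 + (⅐)*20736)² = (-3283/3534 + 20736/7)² = (73258043/24738)² = 5366740864189849/611968644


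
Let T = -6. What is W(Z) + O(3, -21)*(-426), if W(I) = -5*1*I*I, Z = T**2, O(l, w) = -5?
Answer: -4350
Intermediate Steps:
Z = 36 (Z = (-6)**2 = 36)
W(I) = -5*I**2 (W(I) = -5*I*I = -5*I**2)
W(Z) + O(3, -21)*(-426) = -5*36**2 - 5*(-426) = -5*1296 + 2130 = -6480 + 2130 = -4350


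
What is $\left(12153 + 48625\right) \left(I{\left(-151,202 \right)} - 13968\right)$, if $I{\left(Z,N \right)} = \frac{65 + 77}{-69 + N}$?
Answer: $- \frac{112901334356}{133} \approx -8.4888 \cdot 10^{8}$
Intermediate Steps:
$I{\left(Z,N \right)} = \frac{142}{-69 + N}$
$\left(12153 + 48625\right) \left(I{\left(-151,202 \right)} - 13968\right) = \left(12153 + 48625\right) \left(\frac{142}{-69 + 202} - 13968\right) = 60778 \left(\frac{142}{133} - 13968\right) = 60778 \left(- \frac{1857602}{133}\right) = - \frac{112901334356}{133}$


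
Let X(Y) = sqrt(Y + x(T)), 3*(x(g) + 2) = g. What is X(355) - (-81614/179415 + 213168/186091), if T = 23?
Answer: -23057905846/33387516765 + sqrt(3246)/3 ≈ 18.301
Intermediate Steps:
x(g) = -2 + g/3
X(Y) = sqrt(17/3 + Y) (X(Y) = sqrt(Y + (-2 + (1/3)*23)) = sqrt(Y + (-2 + 23/3)) = sqrt(Y + 17/3) = sqrt(17/3 + Y))
X(355) - (-81614/179415 + 213168/186091) = sqrt(51 + 9*355)/3 - (-81614/179415 + 213168/186091) = sqrt(51 + 3195)/3 - (-81614*1/179415 + 213168*(1/186091)) = sqrt(3246)/3 - (-81614/179415 + 213168/186091) = sqrt(3246)/3 - 1*23057905846/33387516765 = sqrt(3246)/3 - 23057905846/33387516765 = -23057905846/33387516765 + sqrt(3246)/3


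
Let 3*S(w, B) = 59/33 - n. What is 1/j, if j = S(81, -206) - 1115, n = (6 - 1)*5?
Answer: -99/111151 ≈ -0.00089068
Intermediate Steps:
n = 25 (n = 5*5 = 25)
S(w, B) = -766/99 (S(w, B) = (59/33 - 1*25)/3 = (59*(1/33) - 25)/3 = (59/33 - 25)/3 = (⅓)*(-766/33) = -766/99)
j = -111151/99 (j = -766/99 - 1115 = -111151/99 ≈ -1122.7)
1/j = 1/(-111151/99) = -99/111151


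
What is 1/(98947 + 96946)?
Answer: 1/195893 ≈ 5.1048e-6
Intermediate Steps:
1/(98947 + 96946) = 1/195893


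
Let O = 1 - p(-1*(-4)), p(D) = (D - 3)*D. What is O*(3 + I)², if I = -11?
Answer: -192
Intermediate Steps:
p(D) = D*(-3 + D) (p(D) = (-3 + D)*D = D*(-3 + D))
O = -3 (O = 1 - (-1*(-4))*(-3 - 1*(-4)) = 1 - 4*(-3 + 4) = 1 - 4 = -3)
O*(3 + I)² = -3*(3 - 11)² = -3*(-8)² = -3*64 = -192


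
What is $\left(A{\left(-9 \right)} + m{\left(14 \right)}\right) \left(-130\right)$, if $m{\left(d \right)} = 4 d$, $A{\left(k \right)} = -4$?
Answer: $-6760$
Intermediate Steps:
$\left(A{\left(-9 \right)} + m{\left(14 \right)}\right) \left(-130\right) = \left(-4 + 4 \cdot 14\right) \left(-130\right) = \left(-4 + 56\right) \left(-130\right) = 52 \left(-130\right) = -6760$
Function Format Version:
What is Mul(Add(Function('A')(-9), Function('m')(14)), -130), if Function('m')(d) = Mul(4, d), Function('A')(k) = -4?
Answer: -6760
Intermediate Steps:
Mul(Add(Function('A')(-9), Function('m')(14)), -130) = Mul(Add(-4, Mul(4, 14)), -130) = Mul(Add(-4, 56), -130) = Mul(52, -130) = -6760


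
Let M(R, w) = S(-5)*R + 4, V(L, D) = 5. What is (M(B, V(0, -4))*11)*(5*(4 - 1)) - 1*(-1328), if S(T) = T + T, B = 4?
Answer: -4612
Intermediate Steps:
S(T) = 2*T
M(R, w) = 4 - 10*R (M(R, w) = (2*(-5))*R + 4 = -10*R + 4 = 4 - 10*R)
(M(B, V(0, -4))*11)*(5*(4 - 1)) - 1*(-1328) = ((4 - 10*4)*11)*(5*(4 - 1)) - 1*(-1328) = ((4 - 40)*11)*(5*3) + 1328 = -36*11*15 + 1328 = -396*15 + 1328 = -5940 + 1328 = -4612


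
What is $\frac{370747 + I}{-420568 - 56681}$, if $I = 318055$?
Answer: $- \frac{688802}{477249} \approx -1.4433$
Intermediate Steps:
$\frac{370747 + I}{-420568 - 56681} = \frac{370747 + 318055}{-420568 - 56681} = \frac{688802}{-477249} = 688802 \left(- \frac{1}{477249}\right) = - \frac{688802}{477249}$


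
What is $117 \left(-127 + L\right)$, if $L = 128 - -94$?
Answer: $11115$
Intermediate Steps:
$L = 222$ ($L = 128 + 94 = 222$)
$117 \left(-127 + L\right) = 117 \left(-127 + 222\right) = 117 \cdot 95 = 11115$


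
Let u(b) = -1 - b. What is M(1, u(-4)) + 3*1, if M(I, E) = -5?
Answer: -2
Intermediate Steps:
M(1, u(-4)) + 3*1 = -5 + 3*1 = -5 + 3 = -2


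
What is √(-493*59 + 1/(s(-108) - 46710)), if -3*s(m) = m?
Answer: I*√7040548029854/15558 ≈ 170.55*I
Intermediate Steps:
s(m) = -m/3
√(-493*59 + 1/(s(-108) - 46710)) = √(-493*59 + 1/(-⅓*(-108) - 46710)) = √(-29087 + 1/(36 - 46710)) = √(-29087 + 1/(-46674)) = √(-29087 - 1/46674) = √(-1357606639/46674) = I*√7040548029854/15558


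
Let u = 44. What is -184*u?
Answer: -8096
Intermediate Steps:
-184*u = -184*44 = -8096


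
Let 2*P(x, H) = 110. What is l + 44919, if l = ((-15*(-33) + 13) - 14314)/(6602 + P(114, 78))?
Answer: 99670659/2219 ≈ 44917.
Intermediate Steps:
P(x, H) = 55 (P(x, H) = (½)*110 = 55)
l = -4602/2219 (l = ((-15*(-33) + 13) - 14314)/(6602 + 55) = ((495 + 13) - 14314)/6657 = (508 - 14314)*(1/6657) = -13806*1/6657 = -4602/2219 ≈ -2.0739)
l + 44919 = -4602/2219 + 44919 = 99670659/2219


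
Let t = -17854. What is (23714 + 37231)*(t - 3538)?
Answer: -1303735440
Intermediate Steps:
(23714 + 37231)*(t - 3538) = (23714 + 37231)*(-17854 - 3538) = 60945*(-21392) = -1303735440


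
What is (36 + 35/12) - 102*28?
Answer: -33805/12 ≈ -2817.1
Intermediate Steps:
(36 + 35/12) - 102*28 = (36 + 35*(1/12)) - 2856 = (36 + 35/12) - 2856 = 467/12 - 2856 = -33805/12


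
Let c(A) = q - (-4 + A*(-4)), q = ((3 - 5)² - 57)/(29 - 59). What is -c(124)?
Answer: -15053/30 ≈ -501.77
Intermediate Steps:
q = 53/30 (q = ((-2)² - 57)/(-30) = (4 - 57)*(-1/30) = -53*(-1/30) = 53/30 ≈ 1.7667)
c(A) = 173/30 + 4*A (c(A) = 53/30 - (-4 + A*(-4)) = 53/30 - (-4 - 4*A) = 53/30 + (4 + 4*A) = 173/30 + 4*A)
-c(124) = -(173/30 + 4*124) = -(173/30 + 496) = -1*15053/30 = -15053/30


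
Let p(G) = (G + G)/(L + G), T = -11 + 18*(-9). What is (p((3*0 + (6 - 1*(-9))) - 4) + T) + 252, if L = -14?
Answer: 215/3 ≈ 71.667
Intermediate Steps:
T = -173 (T = -11 - 162 = -173)
p(G) = 2*G/(-14 + G) (p(G) = (G + G)/(-14 + G) = (2*G)/(-14 + G) = 2*G/(-14 + G))
(p((3*0 + (6 - 1*(-9))) - 4) + T) + 252 = (2*((3*0 + (6 - 1*(-9))) - 4)/(-14 + ((3*0 + (6 - 1*(-9))) - 4)) - 173) + 252 = (2*((0 + (6 + 9)) - 4)/(-14 + ((0 + (6 + 9)) - 4)) - 173) + 252 = (2*((0 + 15) - 4)/(-14 + ((0 + 15) - 4)) - 173) + 252 = (2*(15 - 4)/(-14 + (15 - 4)) - 173) + 252 = (2*11/(-14 + 11) - 173) + 252 = (2*11/(-3) - 173) + 252 = (2*11*(-⅓) - 173) + 252 = (-22/3 - 173) + 252 = -541/3 + 252 = 215/3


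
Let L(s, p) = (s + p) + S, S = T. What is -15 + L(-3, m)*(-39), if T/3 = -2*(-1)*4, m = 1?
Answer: -873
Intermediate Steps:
T = 24 (T = 3*(-2*(-1)*4) = 3*(2*4) = 3*8 = 24)
S = 24
L(s, p) = 24 + p + s (L(s, p) = (s + p) + 24 = (p + s) + 24 = 24 + p + s)
-15 + L(-3, m)*(-39) = -15 + (24 + 1 - 3)*(-39) = -15 + 22*(-39) = -15 - 858 = -873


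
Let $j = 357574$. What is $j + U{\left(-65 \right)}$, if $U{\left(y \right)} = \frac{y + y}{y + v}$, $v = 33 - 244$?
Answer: $\frac{49345277}{138} \approx 3.5757 \cdot 10^{5}$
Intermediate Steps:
$v = -211$
$U{\left(y \right)} = \frac{2 y}{-211 + y}$ ($U{\left(y \right)} = \frac{y + y}{y - 211} = \frac{2 y}{-211 + y}$)
$j + U{\left(-65 \right)} = 357574 + 2 \left(-65\right) \frac{1}{-211 - 65} = 357574 + 2 \left(-65\right) \frac{1}{-276} = 357574 + 2 \left(-65\right) \left(- \frac{1}{276}\right) = 357574 + \frac{65}{138} = \frac{49345277}{138}$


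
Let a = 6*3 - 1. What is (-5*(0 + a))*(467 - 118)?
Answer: -29665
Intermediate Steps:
a = 17 (a = 18 - 1 = 17)
(-5*(0 + a))*(467 - 118) = (-5*(0 + 17))*(467 - 118) = -5*17*349 = -85*349 = -29665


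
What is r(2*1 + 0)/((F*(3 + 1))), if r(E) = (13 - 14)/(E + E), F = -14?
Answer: 1/224 ≈ 0.0044643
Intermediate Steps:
r(E) = -1/(2*E)
r(2*1 + 0)/((F*(3 + 1))) = (-1/(2*(2*1 + 0)))/((-14*(3 + 1))) = (-1/(2*(2 + 0)))/((-14*4)) = -½/2/(-56) = -½*½*(-1/56) = -¼*(-1/56) = 1/224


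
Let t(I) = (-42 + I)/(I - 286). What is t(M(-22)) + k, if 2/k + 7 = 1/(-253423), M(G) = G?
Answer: -5321875/68297537 ≈ -0.077922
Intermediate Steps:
t(I) = (-42 + I)/(-286 + I)
k = -253423/886981 (k = 2/(-7 + 1/(-253423)) = 2/(-7 - 1/253423) = 2/(-1773962/253423) = 2*(-253423/1773962) = -253423/886981 ≈ -0.28571)
t(M(-22)) + k = (-42 - 22)/(-286 - 22) - 253423/886981 = -64/(-308) - 253423/886981 = -1/308*(-64) - 253423/886981 = 16/77 - 253423/886981 = -5321875/68297537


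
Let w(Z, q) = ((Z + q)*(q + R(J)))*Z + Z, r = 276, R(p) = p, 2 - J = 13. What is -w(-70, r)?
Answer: 3821370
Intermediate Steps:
J = -11 (J = 2 - 1*13 = 2 - 13 = -11)
w(Z, q) = Z + Z*(-11 + q)*(Z + q) (w(Z, q) = ((Z + q)*(q - 11))*Z + Z = ((Z + q)*(-11 + q))*Z + Z = ((-11 + q)*(Z + q))*Z + Z = Z*(-11 + q)*(Z + q) + Z = Z + Z*(-11 + q)*(Z + q))
-w(-70, r) = -(-70)*(1 + 276**2 - 11*(-70) - 11*276 - 70*276) = -(-70)*(1 + 76176 + 770 - 3036 - 19320) = -(-70)*54591 = -1*(-3821370) = 3821370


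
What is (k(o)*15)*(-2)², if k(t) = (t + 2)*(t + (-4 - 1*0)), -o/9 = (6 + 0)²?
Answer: 6336960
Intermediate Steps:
o = -324 (o = -9*(6 + 0)² = -9*6² = -9*36 = -324)
k(t) = (-4 + t)*(2 + t) (k(t) = (2 + t)*(t + (-4 + 0)) = (2 + t)*(t - 4) = (2 + t)*(-4 + t) = (-4 + t)*(2 + t))
(k(o)*15)*(-2)² = ((-8 + (-324)² - 2*(-324))*15)*(-2)² = ((-8 + 104976 + 648)*15)*4 = (105616*15)*4 = 1584240*4 = 6336960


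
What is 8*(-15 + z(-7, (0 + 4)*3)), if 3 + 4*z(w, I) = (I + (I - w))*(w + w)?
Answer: -994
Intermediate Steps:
z(w, I) = -3/4 + w*(-w + 2*I)/2 (z(w, I) = -3/4 + ((I + (I - w))*(w + w))/4 = -3/4 + ((-w + 2*I)*(2*w))/4 = -3/4 + (2*w*(-w + 2*I))/4 = -3/4 + w*(-w + 2*I)/2)
8*(-15 + z(-7, (0 + 4)*3)) = 8*(-15 + (-3/4 - 1/2*(-7)**2 + ((0 + 4)*3)*(-7))) = 8*(-15 + (-3/4 - 1/2*49 + (4*3)*(-7))) = 8*(-15 + (-3/4 - 49/2 + 12*(-7))) = 8*(-15 + (-3/4 - 49/2 - 84)) = 8*(-15 - 437/4) = 8*(-497/4) = -994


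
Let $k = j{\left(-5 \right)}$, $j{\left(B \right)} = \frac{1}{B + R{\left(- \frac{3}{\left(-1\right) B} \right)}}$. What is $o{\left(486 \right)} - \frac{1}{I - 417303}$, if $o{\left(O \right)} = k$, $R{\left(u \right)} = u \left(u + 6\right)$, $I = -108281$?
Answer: $- \frac{6569697}{54135152} \approx -0.12136$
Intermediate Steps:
$R{\left(u \right)} = u \left(6 + u\right)$
$j{\left(B \right)} = \frac{1}{B + \frac{3 \left(6 + \frac{3}{B}\right)}{B}}$ ($j{\left(B \right)} = \frac{1}{B + - \frac{3}{\left(-1\right) B} \left(6 - \frac{3}{\left(-1\right) B}\right)} = \frac{1}{B + - 3 \left(- \frac{1}{B}\right) \left(6 - 3 \left(- \frac{1}{B}\right)\right)} = \frac{1}{B + \frac{3}{B} \left(6 + \frac{3}{B}\right)} = \frac{1}{B + \frac{3 \left(6 + \frac{3}{B}\right)}{B}}$)
$k = - \frac{25}{206}$ ($k = \frac{\left(-5\right)^{2}}{9 + \left(-5\right)^{3} + 18 \left(-5\right)} = \frac{25}{9 - 125 - 90} = \frac{25}{-206} = 25 \left(- \frac{1}{206}\right) = - \frac{25}{206} \approx -0.12136$)
$o{\left(O \right)} = - \frac{25}{206}$
$o{\left(486 \right)} - \frac{1}{I - 417303} = - \frac{25}{206} - \frac{1}{-108281 - 417303} = - \frac{25}{206} - \frac{1}{-525584} = - \frac{25}{206} - - \frac{1}{525584} = - \frac{25}{206} + \frac{1}{525584} = - \frac{6569697}{54135152}$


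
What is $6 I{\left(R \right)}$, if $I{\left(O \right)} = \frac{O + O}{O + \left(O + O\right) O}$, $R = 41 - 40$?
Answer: $4$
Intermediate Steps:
$R = 1$
$I{\left(O \right)} = \frac{2 O}{O + 2 O^{2}}$ ($I{\left(O \right)} = \frac{2 O}{O + 2 O O} = \frac{2 O}{O + 2 O^{2}}$)
$6 I{\left(R \right)} = 6 \frac{2}{1 + 2 \cdot 1} = 6 \frac{2}{1 + 2} = 6 \cdot \frac{2}{3} = 4$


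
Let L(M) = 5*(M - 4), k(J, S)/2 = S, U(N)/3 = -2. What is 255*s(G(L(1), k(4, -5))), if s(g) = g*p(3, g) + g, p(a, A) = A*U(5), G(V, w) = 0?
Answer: 0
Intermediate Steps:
U(N) = -6 (U(N) = 3*(-2) = -6)
k(J, S) = 2*S
L(M) = -20 + 5*M (L(M) = 5*(-4 + M) = -20 + 5*M)
p(a, A) = -6*A (p(a, A) = A*(-6) = -6*A)
s(g) = g - 6*g² (s(g) = g*(-6*g) + g = -6*g² + g = g - 6*g²)
255*s(G(L(1), k(4, -5))) = 255*(0*(1 - 6*0)) = 255*(0*(1 + 0)) = 255*(0*1) = 255*0 = 0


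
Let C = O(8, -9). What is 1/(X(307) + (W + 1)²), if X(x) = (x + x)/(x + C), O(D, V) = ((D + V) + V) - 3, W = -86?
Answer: 147/1062382 ≈ 0.00013837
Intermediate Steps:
O(D, V) = -3 + D + 2*V (O(D, V) = (D + 2*V) - 3 = -3 + D + 2*V)
C = -13 (C = -3 + 8 + 2*(-9) = -3 + 8 - 18 = -13)
X(x) = 2*x/(-13 + x) (X(x) = (x + x)/(x - 13) = (2*x)/(-13 + x) = 2*x/(-13 + x))
1/(X(307) + (W + 1)²) = 1/(2*307/(-13 + 307) + (-86 + 1)²) = 1/(2*307/294 + (-85)²) = 1/(2*307*(1/294) + 7225) = 1/(307/147 + 7225) = 1/(1062382/147) = 147/1062382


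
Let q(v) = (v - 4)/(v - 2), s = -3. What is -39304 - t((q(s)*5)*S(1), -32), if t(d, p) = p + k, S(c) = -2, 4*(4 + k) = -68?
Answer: -39251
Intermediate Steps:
k = -21 (k = -4 + (1/4)*(-68) = -4 - 17 = -21)
q(v) = (-4 + v)/(-2 + v)
t(d, p) = -21 + p (t(d, p) = p - 21 = -21 + p)
-39304 - t((q(s)*5)*S(1), -32) = -39304 - (-21 - 32) = -39304 - 1*(-53) = -39304 + 53 = -39251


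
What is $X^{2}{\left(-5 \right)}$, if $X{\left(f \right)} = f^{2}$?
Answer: $625$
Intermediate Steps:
$X^{2}{\left(-5 \right)} = \left(\left(-5\right)^{2}\right)^{2} = 25^{2} = 625$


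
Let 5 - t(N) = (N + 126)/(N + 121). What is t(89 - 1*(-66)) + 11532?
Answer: 3183931/276 ≈ 11536.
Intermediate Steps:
t(N) = 5 - (126 + N)/(121 + N) (t(N) = 5 - (N + 126)/(N + 121) = 5 - (126 + N)/(121 + N))
t(89 - 1*(-66)) + 11532 = (479 + 4*(89 - 1*(-66)))/(121 + (89 - 1*(-66))) + 11532 = (479 + 4*(89 + 66))/(121 + (89 + 66)) + 11532 = (479 + 4*155)/(121 + 155) + 11532 = (479 + 620)/276 + 11532 = (1/276)*1099 + 11532 = 1099/276 + 11532 = 3183931/276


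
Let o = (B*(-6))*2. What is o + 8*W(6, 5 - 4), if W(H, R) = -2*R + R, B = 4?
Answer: -56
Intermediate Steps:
W(H, R) = -R
o = -48 (o = (4*(-6))*2 = -24*2 = -48)
o + 8*W(6, 5 - 4) = -48 + 8*(-(5 - 4)) = -48 + 8*(-1*1) = -48 + 8*(-1) = -48 - 8 = -56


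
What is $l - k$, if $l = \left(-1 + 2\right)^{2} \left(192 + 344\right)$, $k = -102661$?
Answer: $103197$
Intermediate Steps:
$l = 536$ ($l = 1^{2} \cdot 536 = 1 \cdot 536 = 536$)
$l - k = 536 - -102661 = 536 + 102661 = 103197$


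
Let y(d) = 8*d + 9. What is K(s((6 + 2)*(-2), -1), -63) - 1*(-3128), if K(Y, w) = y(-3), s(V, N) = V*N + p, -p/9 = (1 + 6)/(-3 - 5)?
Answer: 3113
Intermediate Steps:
p = 63/8 (p = -9*(1 + 6)/(-3 - 5) = -63/(-8) = -63*(-1)/8 = -9*(-7/8) = 63/8 ≈ 7.8750)
s(V, N) = 63/8 + N*V (s(V, N) = V*N + 63/8 = N*V + 63/8 = 63/8 + N*V)
y(d) = 9 + 8*d
K(Y, w) = -15 (K(Y, w) = 9 + 8*(-3) = 9 - 24 = -15)
K(s((6 + 2)*(-2), -1), -63) - 1*(-3128) = -15 - 1*(-3128) = -15 + 3128 = 3113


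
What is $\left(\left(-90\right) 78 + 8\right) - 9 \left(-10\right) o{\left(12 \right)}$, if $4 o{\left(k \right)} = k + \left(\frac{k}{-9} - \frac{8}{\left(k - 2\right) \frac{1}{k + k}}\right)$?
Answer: $-7204$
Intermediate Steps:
$o{\left(k \right)} = \frac{2 k}{9} - \frac{4 k}{-2 + k}$ ($o{\left(k \right)} = \frac{k + \left(\frac{k}{-9} - \frac{8}{\left(k - 2\right) \frac{1}{k + k}}\right)}{4} = \frac{k + \left(k \left(- \frac{1}{9}\right) - \frac{8}{\left(-2 + k\right) \frac{1}{2 k}}\right)}{4} = \frac{k - \left(8 \frac{2 k}{-2 + k} + \frac{k}{9}\right)}{4} = \frac{k - \left(\frac{k}{9} + 8 \cdot 2 k \frac{1}{-2 + k}\right)}{4} = \frac{k - \left(\frac{k}{9} + \frac{16 k}{-2 + k}\right)}{4} = \frac{\frac{8 k}{9} - \frac{16 k}{-2 + k}}{4} = \frac{2 k}{9} - \frac{4 k}{-2 + k}$)
$\left(\left(-90\right) 78 + 8\right) - 9 \left(-10\right) o{\left(12 \right)} = \left(\left(-90\right) 78 + 8\right) - 9 \left(-10\right) \frac{2}{9} \cdot 12 \frac{1}{-2 + 12} \left(-20 + 12\right) = \left(-7020 + 8\right) - - 90 \cdot \frac{2}{9} \cdot 12 \cdot \frac{1}{10} \left(-8\right) = -7012 - - 90 \cdot \frac{2}{9} \cdot 12 \cdot \frac{1}{10} \left(-8\right) = -7012 - \left(-90\right) \left(- \frac{32}{15}\right) = -7012 - 192 = -7204$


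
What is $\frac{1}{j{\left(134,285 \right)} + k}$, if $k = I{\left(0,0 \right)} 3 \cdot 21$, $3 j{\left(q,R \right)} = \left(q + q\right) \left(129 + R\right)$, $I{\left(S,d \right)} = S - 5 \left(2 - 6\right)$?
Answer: $\frac{1}{38244} \approx 2.6148 \cdot 10^{-5}$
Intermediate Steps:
$I{\left(S,d \right)} = 20 + S$ ($I{\left(S,d \right)} = S - 5 \left(2 - 6\right) = S - -20 = S + 20 = 20 + S$)
$j{\left(q,R \right)} = \frac{2 q \left(129 + R\right)}{3}$ ($j{\left(q,R \right)} = \frac{\left(q + q\right) \left(129 + R\right)}{3} = \frac{2 q \left(129 + R\right)}{3}$)
$k = 1260$ ($k = \left(20 + 0\right) 3 \cdot 21 = 20 \cdot 3 \cdot 21 = 60 \cdot 21 = 1260$)
$\frac{1}{j{\left(134,285 \right)} + k} = \frac{1}{\frac{2}{3} \cdot 134 \left(129 + 285\right) + 1260} = \frac{1}{\frac{2}{3} \cdot 134 \cdot 414 + 1260} = \frac{1}{36984 + 1260} = \frac{1}{38244}$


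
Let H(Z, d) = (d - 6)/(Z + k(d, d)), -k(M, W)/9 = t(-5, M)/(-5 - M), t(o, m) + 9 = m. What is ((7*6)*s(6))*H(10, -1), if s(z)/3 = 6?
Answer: 10584/25 ≈ 423.36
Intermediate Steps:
s(z) = 18 (s(z) = 3*6 = 18)
t(o, m) = -9 + m
k(M, W) = -9*(-9 + M)/(-5 - M)
H(Z, d) = (-6 + d)/(Z + 9*(-9 + d)/(5 + d)) (H(Z, d) = (d - 6)/(Z + 9*(-9 + d)/(5 + d)) = (-6 + d)/(Z + 9*(-9 + d)/(5 + d)))
((7*6)*s(6))*H(10, -1) = ((7*6)*18)*((-6 - 1)*(5 - 1)/(-81 + 9*(-1) + 10*(5 - 1))) = (42*18)*(-7*4/(-81 - 9 + 10*4)) = 756*(-7*4/(-81 - 9 + 40)) = 756*(-7*4/(-50)) = 756*(-1/50*(-7)*4) = 756*(14/25) = 10584/25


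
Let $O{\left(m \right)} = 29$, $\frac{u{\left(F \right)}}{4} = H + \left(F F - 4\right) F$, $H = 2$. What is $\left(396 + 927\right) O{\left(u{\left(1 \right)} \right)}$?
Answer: $38367$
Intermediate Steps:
$u{\left(F \right)} = 8 + 4 F \left(-4 + F^{2}\right)$ ($u{\left(F \right)} = 4 \left(2 + \left(F F - 4\right) F\right) = 4 \left(2 + \left(F^{2} - 4\right) F\right) = 4 \left(2 + \left(-4 + F^{2}\right) F\right) = 4 \left(2 + F \left(-4 + F^{2}\right)\right) = 8 + 4 F \left(-4 + F^{2}\right)$)
$\left(396 + 927\right) O{\left(u{\left(1 \right)} \right)} = \left(396 + 927\right) 29 = 1323 \cdot 29 = 38367$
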